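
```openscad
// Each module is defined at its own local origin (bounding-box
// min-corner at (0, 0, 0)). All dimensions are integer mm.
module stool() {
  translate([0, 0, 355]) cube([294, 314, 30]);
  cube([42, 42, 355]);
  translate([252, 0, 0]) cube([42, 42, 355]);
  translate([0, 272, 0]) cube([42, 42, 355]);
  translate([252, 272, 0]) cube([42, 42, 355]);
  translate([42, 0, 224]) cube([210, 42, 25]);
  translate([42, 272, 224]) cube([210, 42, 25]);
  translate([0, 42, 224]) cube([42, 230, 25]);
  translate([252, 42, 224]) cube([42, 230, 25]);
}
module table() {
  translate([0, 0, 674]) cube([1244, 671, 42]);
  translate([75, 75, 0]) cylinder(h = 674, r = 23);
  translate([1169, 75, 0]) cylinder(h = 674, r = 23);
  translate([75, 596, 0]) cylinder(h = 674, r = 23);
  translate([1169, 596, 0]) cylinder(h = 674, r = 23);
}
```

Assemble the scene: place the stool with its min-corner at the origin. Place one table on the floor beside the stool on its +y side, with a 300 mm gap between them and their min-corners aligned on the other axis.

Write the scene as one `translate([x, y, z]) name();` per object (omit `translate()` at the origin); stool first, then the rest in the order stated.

stool();
translate([0, 614, 0]) table();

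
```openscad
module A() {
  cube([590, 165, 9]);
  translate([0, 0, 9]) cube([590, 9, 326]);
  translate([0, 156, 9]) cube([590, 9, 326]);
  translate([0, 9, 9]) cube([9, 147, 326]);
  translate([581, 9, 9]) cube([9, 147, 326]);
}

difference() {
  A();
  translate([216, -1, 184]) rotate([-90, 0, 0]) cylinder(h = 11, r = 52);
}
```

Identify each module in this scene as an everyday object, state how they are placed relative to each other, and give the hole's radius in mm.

The subtracted cylinder has r = 52 mm.

A is an open box. The open box has a circular hole through its front wall. The hole's radius is 52 mm.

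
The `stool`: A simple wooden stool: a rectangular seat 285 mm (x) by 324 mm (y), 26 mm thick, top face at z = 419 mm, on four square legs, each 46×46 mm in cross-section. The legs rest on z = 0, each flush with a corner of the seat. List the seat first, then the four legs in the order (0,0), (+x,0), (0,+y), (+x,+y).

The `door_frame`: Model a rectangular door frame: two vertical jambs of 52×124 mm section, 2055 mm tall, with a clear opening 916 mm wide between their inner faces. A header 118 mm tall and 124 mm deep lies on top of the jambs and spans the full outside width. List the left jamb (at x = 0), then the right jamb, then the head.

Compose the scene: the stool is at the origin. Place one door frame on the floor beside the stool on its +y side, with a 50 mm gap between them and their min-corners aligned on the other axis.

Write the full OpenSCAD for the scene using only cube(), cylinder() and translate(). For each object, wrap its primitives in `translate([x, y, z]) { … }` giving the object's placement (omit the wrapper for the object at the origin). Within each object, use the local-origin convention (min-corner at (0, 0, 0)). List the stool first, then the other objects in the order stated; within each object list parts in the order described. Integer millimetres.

translate([0, 0, 393]) cube([285, 324, 26]);
cube([46, 46, 393]);
translate([239, 0, 0]) cube([46, 46, 393]);
translate([0, 278, 0]) cube([46, 46, 393]);
translate([239, 278, 0]) cube([46, 46, 393]);
translate([0, 374, 0]) {
  cube([52, 124, 2055]);
  translate([968, 0, 0]) cube([52, 124, 2055]);
  translate([0, 0, 2055]) cube([1020, 124, 118]);
}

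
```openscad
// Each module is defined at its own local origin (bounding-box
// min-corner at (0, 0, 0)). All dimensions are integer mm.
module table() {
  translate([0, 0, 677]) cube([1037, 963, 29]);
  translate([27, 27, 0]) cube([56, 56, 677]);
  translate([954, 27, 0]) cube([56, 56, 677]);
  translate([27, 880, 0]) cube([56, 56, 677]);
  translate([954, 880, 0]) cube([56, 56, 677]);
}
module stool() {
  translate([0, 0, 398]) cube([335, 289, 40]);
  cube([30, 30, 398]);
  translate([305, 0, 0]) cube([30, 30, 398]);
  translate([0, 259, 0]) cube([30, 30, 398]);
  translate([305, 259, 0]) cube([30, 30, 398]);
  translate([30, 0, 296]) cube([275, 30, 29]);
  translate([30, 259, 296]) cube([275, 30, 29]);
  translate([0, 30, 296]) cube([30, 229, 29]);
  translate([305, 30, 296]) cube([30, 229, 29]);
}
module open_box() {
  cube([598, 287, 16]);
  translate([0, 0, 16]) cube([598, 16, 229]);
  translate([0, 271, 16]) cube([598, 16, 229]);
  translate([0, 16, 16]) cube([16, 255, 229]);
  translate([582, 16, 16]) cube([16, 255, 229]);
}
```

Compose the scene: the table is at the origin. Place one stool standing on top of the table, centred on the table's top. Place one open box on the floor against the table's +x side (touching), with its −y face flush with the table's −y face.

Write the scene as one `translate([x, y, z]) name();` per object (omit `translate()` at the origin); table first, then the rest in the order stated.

table();
translate([351, 337, 706]) stool();
translate([1037, 0, 0]) open_box();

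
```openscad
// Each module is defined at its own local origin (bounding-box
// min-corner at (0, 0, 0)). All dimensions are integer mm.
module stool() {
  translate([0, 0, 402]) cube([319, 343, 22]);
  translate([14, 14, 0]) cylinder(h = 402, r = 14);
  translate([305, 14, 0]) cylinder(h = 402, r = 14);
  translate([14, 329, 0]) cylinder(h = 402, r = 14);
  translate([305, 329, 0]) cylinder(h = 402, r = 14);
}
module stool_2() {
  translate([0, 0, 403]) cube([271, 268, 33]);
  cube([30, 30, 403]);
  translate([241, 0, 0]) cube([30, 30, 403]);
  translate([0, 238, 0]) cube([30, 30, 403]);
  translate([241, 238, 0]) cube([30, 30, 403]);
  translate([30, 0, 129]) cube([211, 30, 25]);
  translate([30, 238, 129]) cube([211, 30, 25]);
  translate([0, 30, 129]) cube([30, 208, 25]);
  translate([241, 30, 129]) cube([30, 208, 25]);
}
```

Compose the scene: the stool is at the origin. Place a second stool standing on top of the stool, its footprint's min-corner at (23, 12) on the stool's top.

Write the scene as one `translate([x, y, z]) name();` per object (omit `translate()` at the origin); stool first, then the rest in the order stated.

stool();
translate([23, 12, 424]) stool_2();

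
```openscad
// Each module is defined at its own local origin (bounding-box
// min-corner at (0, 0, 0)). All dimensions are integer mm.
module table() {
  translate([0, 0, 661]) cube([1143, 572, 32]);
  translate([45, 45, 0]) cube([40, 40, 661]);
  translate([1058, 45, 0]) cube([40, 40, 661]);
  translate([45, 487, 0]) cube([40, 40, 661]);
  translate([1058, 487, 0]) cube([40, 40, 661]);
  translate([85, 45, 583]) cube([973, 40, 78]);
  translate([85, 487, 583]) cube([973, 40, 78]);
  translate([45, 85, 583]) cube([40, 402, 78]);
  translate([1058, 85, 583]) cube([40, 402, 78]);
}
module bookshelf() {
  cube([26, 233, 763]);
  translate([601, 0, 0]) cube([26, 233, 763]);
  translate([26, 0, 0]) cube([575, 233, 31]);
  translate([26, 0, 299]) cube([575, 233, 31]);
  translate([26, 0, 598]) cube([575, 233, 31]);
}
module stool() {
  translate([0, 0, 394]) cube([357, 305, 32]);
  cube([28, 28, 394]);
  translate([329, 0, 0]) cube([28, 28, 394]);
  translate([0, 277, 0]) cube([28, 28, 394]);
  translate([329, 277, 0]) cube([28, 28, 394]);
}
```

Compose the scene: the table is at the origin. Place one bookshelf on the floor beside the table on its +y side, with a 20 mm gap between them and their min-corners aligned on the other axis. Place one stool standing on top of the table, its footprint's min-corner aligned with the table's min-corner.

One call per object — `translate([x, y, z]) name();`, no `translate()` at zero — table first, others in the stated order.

table();
translate([0, 592, 0]) bookshelf();
translate([0, 0, 693]) stool();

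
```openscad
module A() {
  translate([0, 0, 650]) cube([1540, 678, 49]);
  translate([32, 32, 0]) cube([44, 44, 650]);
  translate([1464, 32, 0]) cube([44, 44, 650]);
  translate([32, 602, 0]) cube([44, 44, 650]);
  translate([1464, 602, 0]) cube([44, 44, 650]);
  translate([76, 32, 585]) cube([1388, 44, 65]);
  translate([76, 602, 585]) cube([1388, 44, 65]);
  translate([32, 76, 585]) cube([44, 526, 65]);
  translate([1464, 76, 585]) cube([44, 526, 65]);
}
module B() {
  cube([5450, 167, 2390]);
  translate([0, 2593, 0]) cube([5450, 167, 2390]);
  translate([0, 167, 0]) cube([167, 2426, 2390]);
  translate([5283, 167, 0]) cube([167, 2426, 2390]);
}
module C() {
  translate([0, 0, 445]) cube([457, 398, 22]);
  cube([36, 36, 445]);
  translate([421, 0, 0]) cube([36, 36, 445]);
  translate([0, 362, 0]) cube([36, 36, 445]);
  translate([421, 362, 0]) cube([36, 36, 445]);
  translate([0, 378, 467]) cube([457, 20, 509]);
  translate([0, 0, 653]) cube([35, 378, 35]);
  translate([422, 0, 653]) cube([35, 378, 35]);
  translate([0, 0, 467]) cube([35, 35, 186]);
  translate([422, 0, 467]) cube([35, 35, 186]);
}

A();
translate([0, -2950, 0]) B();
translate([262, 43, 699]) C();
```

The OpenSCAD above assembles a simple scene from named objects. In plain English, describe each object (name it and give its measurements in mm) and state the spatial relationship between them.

A is a rectangular dining table. The top is 1540×678×49 mm with its upper surface at z = 699 mm. It stands on four 44×44 mm square legs, each inset 32 mm from the nearest pair of top edges, running from the floor to the underside of the top. Four apron rails, 44 mm thick and 65 mm tall, run between adjacent legs with their top edges flush with the underside of the top and their outer faces flush with the legs' outer faces.

B is a box-shaped house frame (walls only): outside footprint 5450×2760 mm, wall height 2390 mm, wall thickness 167 mm. The two y-facing walls run the full x-width; the two x-facing walls fit between the inner faces of the y-facing walls.

C is a chair: 457×398 mm seat, 22 mm thick, top at z = 467 mm, on four 36 mm square corner legs flush with the seat edges. A 20 mm thick backrest slab spans the full seat width, extending 509 mm above the seat top, its back face flush with the seat's +y edge. Two armrests of 35×35 mm section run along each side from the seat's front edge to the front of the backrest, top faces 221 mm above the seat top and outer faces flush with the seat's x-edges; a 35×35 mm post under the front of each armrest stands on the seat at the front corner.

The house frame is on the floor beside the table on its −y side. The chair is on top of the table.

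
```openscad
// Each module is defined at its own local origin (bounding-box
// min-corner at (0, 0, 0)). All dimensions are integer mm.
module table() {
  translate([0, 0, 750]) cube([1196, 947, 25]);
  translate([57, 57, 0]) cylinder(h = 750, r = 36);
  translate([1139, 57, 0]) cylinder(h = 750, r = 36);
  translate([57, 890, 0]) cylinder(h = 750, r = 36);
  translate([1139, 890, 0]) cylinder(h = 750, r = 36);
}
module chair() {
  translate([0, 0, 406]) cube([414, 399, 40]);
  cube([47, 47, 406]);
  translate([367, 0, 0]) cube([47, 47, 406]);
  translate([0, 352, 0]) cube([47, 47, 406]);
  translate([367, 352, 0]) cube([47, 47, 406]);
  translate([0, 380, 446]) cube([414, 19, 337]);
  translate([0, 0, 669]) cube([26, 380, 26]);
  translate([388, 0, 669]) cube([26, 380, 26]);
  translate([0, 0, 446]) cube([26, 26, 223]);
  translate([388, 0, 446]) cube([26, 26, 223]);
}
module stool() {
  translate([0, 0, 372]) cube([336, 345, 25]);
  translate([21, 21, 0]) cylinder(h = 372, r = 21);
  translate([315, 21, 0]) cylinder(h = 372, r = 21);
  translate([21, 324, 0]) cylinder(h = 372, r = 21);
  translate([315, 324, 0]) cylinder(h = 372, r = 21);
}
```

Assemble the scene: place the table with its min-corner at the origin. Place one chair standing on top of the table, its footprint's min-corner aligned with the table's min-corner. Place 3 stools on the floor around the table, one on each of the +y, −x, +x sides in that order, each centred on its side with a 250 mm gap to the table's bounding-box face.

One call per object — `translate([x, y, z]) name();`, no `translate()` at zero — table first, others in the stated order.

table();
translate([0, 0, 775]) chair();
translate([430, 1197, 0]) stool();
translate([-586, 301, 0]) stool();
translate([1446, 301, 0]) stool();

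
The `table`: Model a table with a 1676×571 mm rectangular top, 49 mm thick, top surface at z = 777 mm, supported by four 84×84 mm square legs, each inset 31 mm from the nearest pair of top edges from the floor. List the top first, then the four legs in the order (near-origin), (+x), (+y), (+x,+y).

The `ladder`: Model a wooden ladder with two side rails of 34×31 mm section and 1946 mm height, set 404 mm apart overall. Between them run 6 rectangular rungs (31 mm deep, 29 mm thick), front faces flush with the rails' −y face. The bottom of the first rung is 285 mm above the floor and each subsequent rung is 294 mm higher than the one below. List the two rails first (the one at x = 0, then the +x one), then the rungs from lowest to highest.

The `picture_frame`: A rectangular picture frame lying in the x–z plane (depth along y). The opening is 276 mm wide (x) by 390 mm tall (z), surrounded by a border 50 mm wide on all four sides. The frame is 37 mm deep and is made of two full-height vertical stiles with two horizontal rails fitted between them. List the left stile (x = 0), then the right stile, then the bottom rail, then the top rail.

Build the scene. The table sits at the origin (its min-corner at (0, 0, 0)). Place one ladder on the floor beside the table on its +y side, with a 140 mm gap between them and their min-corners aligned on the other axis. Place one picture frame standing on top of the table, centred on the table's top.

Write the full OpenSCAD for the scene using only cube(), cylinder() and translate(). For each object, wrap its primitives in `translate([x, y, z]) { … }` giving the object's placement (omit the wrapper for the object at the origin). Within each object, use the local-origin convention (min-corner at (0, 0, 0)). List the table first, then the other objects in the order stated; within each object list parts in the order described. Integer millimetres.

translate([0, 0, 728]) cube([1676, 571, 49]);
translate([31, 31, 0]) cube([84, 84, 728]);
translate([1561, 31, 0]) cube([84, 84, 728]);
translate([31, 456, 0]) cube([84, 84, 728]);
translate([1561, 456, 0]) cube([84, 84, 728]);
translate([0, 711, 0]) {
  cube([34, 31, 1946]);
  translate([370, 0, 0]) cube([34, 31, 1946]);
  translate([34, 0, 285]) cube([336, 31, 29]);
  translate([34, 0, 579]) cube([336, 31, 29]);
  translate([34, 0, 873]) cube([336, 31, 29]);
  translate([34, 0, 1167]) cube([336, 31, 29]);
  translate([34, 0, 1461]) cube([336, 31, 29]);
  translate([34, 0, 1755]) cube([336, 31, 29]);
}
translate([650, 267, 777]) {
  cube([50, 37, 490]);
  translate([326, 0, 0]) cube([50, 37, 490]);
  translate([50, 0, 0]) cube([276, 37, 50]);
  translate([50, 0, 440]) cube([276, 37, 50]);
}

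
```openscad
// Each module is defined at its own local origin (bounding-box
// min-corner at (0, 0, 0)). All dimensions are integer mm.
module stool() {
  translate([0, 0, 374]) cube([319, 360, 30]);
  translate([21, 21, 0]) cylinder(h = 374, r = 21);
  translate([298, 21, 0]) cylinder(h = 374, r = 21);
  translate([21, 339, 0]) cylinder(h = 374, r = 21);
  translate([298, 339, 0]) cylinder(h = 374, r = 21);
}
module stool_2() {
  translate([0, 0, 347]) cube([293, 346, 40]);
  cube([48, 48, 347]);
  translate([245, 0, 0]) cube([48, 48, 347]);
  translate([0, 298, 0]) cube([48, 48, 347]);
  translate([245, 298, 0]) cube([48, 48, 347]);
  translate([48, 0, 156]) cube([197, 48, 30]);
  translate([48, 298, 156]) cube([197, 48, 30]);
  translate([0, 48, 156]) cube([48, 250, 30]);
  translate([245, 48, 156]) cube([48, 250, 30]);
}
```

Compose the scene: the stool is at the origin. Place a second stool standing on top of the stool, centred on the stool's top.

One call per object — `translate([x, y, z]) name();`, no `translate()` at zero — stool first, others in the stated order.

stool();
translate([13, 7, 404]) stool_2();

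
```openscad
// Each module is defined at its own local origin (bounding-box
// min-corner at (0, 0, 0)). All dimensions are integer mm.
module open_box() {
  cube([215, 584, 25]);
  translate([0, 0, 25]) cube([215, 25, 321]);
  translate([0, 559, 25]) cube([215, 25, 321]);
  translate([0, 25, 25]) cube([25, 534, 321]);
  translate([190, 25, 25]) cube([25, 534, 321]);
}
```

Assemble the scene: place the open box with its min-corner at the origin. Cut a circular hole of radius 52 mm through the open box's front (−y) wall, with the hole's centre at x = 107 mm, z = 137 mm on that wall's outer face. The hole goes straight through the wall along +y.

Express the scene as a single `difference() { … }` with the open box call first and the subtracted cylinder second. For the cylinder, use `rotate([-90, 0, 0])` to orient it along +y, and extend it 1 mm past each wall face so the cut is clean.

difference() {
  open_box();
  translate([107, -1, 137]) rotate([-90, 0, 0]) cylinder(h = 27, r = 52);
}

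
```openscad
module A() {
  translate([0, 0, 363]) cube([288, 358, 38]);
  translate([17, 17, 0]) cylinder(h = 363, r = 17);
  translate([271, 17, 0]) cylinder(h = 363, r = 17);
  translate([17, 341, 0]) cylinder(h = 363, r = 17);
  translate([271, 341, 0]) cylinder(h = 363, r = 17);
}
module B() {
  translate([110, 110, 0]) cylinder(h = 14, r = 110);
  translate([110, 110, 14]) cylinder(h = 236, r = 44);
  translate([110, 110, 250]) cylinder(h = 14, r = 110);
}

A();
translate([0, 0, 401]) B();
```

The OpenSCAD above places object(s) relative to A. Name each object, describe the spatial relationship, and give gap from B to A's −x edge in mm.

A is a stool. B is a spool. The spool is on top of the stool. The gap from the spool to the stool's −x edge is 0 mm.

The spool's min-x is at 0; the stool's min-x is 0; gap = 0 mm.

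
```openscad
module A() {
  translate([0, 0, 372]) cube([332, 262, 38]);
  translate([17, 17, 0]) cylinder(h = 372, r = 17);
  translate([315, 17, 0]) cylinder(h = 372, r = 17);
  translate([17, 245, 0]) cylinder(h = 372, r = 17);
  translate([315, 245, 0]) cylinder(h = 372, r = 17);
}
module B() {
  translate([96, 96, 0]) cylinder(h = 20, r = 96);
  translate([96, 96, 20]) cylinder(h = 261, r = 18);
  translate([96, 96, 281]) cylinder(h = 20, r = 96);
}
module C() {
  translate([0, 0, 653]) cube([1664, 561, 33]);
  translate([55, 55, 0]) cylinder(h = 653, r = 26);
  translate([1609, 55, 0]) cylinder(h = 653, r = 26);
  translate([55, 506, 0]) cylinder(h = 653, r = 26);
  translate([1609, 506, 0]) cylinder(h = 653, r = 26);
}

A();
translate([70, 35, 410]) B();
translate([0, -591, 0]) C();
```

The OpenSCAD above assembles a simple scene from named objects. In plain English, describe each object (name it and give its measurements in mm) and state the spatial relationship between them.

A is a four-legged stool. The seat is a 332×262×38 mm slab whose top surface is at z = 410 mm; four round legs, each 34 mm in diameter, run from the floor (z = 0) to the underside of the seat, each leg's axis is inset half a diameter from the nearest pair of seat edges (so the leg's bounding box is flush with the corner).

B is a spool: two coaxial disc flanges of radius 96 mm and thickness 20 mm, joined by a core cylinder of radius 18 mm and height 261 mm. The lower flange rests on z = 0 and the three cylinders share a vertical axis.

C is a table: top 1664 mm (x) × 561 mm (y), 33 mm thick, upper face at z = 686 mm, on four round legs of 52 mm diameter, each leg's bounding box inset 29 mm from the nearest pair of top edges, running from z = 0 to the bottom of the top.

The spool is on top of the stool, centred. The table is on the floor beside the stool on its −y side.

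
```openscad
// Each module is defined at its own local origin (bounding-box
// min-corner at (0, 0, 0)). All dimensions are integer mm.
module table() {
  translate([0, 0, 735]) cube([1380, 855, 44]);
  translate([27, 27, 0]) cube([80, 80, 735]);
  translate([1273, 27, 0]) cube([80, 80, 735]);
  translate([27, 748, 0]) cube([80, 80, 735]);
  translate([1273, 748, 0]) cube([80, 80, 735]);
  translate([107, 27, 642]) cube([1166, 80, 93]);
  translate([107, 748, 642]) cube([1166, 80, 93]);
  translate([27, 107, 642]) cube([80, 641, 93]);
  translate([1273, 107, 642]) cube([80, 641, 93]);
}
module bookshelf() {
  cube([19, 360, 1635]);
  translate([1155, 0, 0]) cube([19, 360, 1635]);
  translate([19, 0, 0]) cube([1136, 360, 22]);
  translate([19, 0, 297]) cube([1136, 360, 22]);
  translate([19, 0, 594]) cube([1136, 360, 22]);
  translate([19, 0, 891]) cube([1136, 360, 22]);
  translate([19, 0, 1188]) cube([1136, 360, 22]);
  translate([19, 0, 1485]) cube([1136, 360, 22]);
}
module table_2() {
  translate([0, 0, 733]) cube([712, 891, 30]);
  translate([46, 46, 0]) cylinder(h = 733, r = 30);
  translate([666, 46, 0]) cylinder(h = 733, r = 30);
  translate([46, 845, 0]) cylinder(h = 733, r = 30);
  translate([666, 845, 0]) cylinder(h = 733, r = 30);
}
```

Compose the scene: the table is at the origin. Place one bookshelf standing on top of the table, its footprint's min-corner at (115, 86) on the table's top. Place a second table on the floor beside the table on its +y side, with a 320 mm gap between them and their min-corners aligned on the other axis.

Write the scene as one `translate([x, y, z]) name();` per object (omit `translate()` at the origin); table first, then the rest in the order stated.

table();
translate([115, 86, 779]) bookshelf();
translate([0, 1175, 0]) table_2();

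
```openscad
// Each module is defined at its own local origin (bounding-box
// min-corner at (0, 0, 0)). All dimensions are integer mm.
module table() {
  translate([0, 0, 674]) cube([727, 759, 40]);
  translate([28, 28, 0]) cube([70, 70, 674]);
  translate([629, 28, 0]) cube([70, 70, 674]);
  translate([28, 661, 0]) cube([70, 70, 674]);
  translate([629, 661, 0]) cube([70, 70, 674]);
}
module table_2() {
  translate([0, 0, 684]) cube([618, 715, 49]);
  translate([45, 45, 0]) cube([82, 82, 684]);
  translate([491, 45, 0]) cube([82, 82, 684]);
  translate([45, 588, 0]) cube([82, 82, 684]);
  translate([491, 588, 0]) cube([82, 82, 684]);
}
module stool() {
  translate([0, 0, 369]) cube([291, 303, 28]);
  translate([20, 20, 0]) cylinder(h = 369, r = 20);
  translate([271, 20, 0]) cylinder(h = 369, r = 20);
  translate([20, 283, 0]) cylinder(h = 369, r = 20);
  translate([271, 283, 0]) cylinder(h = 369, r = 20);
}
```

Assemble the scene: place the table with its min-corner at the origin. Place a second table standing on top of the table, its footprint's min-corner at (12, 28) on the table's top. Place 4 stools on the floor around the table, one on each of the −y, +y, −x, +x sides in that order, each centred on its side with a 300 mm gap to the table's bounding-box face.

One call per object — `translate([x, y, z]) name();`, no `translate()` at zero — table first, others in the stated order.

table();
translate([12, 28, 714]) table_2();
translate([218, -603, 0]) stool();
translate([218, 1059, 0]) stool();
translate([-591, 228, 0]) stool();
translate([1027, 228, 0]) stool();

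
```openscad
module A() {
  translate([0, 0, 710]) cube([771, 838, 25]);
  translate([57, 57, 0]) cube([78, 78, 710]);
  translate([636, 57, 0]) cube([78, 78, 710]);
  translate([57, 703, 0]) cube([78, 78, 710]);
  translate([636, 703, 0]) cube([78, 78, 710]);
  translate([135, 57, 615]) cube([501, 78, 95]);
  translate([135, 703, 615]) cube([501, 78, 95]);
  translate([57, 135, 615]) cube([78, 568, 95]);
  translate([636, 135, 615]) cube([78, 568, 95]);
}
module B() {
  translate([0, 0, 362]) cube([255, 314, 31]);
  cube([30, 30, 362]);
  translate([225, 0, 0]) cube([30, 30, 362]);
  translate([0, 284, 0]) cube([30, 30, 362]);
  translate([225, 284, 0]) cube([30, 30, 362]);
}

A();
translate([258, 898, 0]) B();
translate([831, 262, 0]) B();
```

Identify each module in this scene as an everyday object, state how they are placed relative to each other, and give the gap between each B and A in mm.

Each stool's nearest face is 60 mm from the table's bounding box.

A is a table. B is a stool. Two stools sit around the table at the +y, +x sides. The gap between each stool and the table is 60 mm.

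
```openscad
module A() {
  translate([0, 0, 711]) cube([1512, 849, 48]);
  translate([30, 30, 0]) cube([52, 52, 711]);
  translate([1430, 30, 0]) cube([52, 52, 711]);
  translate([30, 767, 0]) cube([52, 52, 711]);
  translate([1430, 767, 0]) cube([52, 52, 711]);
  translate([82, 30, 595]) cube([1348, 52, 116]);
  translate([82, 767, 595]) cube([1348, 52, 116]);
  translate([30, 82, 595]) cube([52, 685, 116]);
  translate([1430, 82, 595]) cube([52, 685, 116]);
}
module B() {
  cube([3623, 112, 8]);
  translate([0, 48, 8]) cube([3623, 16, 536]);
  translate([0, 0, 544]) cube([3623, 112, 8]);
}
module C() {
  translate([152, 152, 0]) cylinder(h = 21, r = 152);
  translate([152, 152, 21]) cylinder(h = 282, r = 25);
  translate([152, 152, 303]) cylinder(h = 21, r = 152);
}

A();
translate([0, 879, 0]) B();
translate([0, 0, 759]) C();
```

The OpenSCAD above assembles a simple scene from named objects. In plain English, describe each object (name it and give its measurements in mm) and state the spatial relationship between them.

A is a rectangular dining table. The top is 1512×849×48 mm with its upper surface at z = 759 mm. It stands on four 52×52 mm square legs, each inset 30 mm from the nearest pair of top edges, running from the floor to the underside of the top. Four apron rails, 52 mm thick and 116 mm tall, run between adjacent legs with their top edges flush with the underside of the top and their outer faces flush with the legs' outer faces.

B is an I-beam lying along x, 3623 mm long. Overall section height 552 mm. Two flanges 112 mm wide (y) and 8 mm thick, one on the floor and one at the top; a web 16 mm thick runs between them, centred on the flange width.

C is a spool: two coaxial disc flanges of radius 152 mm and thickness 21 mm, joined by a core cylinder of radius 25 mm and height 282 mm. The lower flange rests on z = 0 and the three cylinders share a vertical axis.

The I-beam is on the floor beside the table on its +y side. The spool is on top of the table.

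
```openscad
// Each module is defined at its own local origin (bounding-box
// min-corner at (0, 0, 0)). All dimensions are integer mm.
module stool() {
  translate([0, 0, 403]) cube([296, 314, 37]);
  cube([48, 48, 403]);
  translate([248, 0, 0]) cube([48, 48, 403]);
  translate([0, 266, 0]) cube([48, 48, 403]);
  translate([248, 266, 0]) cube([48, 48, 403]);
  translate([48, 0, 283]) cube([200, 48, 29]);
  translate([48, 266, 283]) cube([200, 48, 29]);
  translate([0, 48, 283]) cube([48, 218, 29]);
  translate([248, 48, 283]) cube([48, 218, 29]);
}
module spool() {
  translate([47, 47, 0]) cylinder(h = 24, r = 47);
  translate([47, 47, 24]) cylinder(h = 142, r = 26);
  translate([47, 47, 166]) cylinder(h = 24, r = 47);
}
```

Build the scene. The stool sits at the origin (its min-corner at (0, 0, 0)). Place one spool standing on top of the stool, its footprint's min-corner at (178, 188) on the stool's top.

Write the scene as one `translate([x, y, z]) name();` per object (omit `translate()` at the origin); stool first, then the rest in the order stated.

stool();
translate([178, 188, 440]) spool();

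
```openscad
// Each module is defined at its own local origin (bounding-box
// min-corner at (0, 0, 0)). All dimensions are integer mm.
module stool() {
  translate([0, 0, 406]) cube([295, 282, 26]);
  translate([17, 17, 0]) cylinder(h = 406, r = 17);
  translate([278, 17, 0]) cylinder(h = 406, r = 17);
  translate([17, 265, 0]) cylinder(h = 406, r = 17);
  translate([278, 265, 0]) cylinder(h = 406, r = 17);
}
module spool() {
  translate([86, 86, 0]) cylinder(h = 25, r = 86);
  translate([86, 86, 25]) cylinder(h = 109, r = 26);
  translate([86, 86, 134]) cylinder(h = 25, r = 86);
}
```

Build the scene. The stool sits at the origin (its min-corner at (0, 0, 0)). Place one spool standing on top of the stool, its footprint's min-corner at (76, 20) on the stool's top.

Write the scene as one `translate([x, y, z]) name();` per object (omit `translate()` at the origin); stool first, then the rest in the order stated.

stool();
translate([76, 20, 432]) spool();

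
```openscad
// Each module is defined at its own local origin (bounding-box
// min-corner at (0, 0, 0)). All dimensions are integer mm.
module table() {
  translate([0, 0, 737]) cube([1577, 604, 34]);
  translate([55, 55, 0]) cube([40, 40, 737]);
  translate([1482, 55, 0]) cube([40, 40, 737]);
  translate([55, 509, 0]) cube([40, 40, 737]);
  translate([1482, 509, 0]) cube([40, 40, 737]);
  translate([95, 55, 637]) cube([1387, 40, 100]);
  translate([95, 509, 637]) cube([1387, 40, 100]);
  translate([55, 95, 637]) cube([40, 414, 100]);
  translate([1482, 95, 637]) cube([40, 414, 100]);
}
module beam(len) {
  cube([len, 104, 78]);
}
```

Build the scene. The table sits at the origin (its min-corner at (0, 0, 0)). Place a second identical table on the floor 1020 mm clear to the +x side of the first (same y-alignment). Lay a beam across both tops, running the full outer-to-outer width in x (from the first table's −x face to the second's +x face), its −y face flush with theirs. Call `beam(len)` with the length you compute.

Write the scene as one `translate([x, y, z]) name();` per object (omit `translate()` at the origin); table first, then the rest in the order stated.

table();
translate([2597, 0, 0]) table();
translate([0, 0, 771]) beam(4174);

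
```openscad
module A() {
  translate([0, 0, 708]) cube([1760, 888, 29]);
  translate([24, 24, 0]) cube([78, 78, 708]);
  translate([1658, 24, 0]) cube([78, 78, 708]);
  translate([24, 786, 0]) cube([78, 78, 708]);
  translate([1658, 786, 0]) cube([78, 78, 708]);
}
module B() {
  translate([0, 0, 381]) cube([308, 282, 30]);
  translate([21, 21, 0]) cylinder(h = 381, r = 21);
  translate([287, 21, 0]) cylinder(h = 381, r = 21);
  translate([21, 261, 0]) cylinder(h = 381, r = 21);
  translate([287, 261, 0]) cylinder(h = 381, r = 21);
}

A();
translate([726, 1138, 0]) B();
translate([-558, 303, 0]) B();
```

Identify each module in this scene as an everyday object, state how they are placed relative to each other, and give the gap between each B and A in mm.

A is a table. B is a stool. Two stools sit around the table at the +y, −x sides. The gap between each stool and the table is 250 mm.

Each stool's nearest face is 250 mm from the table's bounding box.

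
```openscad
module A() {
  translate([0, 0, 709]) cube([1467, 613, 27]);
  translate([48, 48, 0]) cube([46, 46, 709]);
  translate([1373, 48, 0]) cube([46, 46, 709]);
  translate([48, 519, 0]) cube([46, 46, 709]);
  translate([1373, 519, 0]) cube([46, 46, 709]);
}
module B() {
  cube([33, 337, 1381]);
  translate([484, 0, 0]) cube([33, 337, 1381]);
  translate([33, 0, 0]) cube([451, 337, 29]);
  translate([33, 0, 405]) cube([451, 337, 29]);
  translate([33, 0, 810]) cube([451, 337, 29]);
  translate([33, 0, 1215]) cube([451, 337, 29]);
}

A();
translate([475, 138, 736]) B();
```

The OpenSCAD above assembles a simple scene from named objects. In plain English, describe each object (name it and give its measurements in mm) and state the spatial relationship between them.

A is a table with a 1467×613 mm rectangular top, 27 mm thick, top surface at z = 736 mm, supported by four 46×46 mm square legs, each inset 48 mm from the nearest pair of top edges, running from the floor.

B is a bookshelf 517 mm wide overall, 337 mm deep and 1381 mm tall. The two sides are 33 mm thick vertical panels. 4 horizontal shelves of 29 mm thickness span between the inner faces of the sides; the lowest shelf sits on the floor and shelves are stacked with a clear vertical gap of 376 mm between each pair.

The bookshelf is on top of the table, centred.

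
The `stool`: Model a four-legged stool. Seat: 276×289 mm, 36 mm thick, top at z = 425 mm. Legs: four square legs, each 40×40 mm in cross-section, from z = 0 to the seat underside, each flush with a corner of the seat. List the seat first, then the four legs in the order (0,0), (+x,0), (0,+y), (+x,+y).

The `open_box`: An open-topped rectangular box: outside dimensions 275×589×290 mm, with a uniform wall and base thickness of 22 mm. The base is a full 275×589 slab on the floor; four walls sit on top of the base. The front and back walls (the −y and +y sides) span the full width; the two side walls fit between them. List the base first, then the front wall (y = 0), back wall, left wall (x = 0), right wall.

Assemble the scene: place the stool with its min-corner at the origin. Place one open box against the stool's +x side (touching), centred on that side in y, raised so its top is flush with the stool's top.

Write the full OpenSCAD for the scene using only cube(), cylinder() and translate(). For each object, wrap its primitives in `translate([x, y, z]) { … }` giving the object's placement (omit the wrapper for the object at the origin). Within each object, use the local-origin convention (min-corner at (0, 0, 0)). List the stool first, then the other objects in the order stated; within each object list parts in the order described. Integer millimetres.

translate([0, 0, 389]) cube([276, 289, 36]);
cube([40, 40, 389]);
translate([236, 0, 0]) cube([40, 40, 389]);
translate([0, 249, 0]) cube([40, 40, 389]);
translate([236, 249, 0]) cube([40, 40, 389]);
translate([276, -150, 135]) {
  cube([275, 589, 22]);
  translate([0, 0, 22]) cube([275, 22, 268]);
  translate([0, 567, 22]) cube([275, 22, 268]);
  translate([0, 22, 22]) cube([22, 545, 268]);
  translate([253, 22, 22]) cube([22, 545, 268]);
}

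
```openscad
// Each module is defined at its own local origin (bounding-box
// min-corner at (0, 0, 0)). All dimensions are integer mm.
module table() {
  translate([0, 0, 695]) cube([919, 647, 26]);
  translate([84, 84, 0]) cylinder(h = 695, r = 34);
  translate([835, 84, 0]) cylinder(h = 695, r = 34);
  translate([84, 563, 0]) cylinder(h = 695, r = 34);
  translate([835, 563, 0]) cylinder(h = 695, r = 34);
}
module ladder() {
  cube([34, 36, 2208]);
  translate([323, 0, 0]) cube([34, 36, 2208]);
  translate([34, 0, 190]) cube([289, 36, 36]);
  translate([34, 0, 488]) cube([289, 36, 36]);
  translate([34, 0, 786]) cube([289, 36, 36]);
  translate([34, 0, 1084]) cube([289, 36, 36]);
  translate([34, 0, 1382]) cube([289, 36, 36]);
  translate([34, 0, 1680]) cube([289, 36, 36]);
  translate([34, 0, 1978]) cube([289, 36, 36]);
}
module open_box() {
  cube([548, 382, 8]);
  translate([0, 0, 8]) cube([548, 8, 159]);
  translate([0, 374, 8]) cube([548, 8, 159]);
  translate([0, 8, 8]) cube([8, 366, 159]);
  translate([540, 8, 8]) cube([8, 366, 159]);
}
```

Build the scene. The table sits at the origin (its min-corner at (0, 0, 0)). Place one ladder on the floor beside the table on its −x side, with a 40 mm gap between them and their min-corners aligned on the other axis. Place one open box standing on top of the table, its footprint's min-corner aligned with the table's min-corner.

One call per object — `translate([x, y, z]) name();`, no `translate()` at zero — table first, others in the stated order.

table();
translate([-397, 0, 0]) ladder();
translate([0, 0, 721]) open_box();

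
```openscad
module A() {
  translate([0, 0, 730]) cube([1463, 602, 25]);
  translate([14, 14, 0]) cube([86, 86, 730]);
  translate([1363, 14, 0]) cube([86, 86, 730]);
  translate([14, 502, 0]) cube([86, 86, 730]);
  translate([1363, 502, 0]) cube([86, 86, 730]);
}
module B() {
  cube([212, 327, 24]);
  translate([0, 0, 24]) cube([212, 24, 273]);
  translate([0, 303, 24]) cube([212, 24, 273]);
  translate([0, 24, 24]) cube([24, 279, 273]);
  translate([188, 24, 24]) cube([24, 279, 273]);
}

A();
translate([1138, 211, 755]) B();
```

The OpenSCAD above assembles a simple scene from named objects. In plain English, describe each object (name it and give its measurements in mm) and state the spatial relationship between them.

A is a rectangular dining table. The top is 1463×602×25 mm with its upper surface at z = 755 mm. It stands on four 86×86 mm square legs, each inset 14 mm from the nearest pair of top edges, running from the floor to the underside of the top.

B is an open-topped rectangular box: outside dimensions 212×327×297 mm, with a uniform wall and base thickness of 24 mm. The base is a full 212×327 slab on the floor; four walls sit on top of the base. The front and back walls (the −y and +y sides) span the full width; the two side walls fit between them.

The open box is on top of the table.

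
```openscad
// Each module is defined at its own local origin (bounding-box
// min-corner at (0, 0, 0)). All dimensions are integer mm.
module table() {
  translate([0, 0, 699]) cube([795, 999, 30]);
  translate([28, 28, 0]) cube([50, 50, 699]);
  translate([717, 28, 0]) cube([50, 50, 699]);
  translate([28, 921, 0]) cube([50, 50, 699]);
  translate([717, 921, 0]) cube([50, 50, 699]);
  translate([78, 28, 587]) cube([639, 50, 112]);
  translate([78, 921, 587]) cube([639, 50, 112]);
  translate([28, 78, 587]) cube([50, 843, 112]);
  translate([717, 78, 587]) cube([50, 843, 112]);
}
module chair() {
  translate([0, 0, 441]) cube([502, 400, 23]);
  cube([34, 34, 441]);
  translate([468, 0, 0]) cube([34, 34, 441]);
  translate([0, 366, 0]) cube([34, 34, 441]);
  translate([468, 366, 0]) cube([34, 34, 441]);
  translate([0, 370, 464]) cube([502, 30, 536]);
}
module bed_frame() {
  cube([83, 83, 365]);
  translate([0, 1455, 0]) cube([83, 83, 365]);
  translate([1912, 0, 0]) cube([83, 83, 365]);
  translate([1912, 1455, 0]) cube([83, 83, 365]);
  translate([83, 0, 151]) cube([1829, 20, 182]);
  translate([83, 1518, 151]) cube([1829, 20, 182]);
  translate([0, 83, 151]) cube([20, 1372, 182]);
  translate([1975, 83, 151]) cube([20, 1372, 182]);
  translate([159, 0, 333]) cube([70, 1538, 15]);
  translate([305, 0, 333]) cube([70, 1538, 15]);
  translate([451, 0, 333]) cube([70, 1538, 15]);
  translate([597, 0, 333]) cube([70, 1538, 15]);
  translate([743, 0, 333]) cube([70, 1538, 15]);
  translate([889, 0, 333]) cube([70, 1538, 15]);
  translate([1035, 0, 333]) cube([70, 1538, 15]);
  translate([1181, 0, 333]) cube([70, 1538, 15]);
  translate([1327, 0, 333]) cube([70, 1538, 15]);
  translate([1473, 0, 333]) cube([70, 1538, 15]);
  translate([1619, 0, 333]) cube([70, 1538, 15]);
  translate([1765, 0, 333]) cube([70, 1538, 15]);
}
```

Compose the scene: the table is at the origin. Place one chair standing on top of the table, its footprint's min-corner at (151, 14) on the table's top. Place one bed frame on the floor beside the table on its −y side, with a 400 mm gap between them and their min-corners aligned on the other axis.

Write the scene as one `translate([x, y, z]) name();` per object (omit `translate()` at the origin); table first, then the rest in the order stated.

table();
translate([151, 14, 729]) chair();
translate([0, -1938, 0]) bed_frame();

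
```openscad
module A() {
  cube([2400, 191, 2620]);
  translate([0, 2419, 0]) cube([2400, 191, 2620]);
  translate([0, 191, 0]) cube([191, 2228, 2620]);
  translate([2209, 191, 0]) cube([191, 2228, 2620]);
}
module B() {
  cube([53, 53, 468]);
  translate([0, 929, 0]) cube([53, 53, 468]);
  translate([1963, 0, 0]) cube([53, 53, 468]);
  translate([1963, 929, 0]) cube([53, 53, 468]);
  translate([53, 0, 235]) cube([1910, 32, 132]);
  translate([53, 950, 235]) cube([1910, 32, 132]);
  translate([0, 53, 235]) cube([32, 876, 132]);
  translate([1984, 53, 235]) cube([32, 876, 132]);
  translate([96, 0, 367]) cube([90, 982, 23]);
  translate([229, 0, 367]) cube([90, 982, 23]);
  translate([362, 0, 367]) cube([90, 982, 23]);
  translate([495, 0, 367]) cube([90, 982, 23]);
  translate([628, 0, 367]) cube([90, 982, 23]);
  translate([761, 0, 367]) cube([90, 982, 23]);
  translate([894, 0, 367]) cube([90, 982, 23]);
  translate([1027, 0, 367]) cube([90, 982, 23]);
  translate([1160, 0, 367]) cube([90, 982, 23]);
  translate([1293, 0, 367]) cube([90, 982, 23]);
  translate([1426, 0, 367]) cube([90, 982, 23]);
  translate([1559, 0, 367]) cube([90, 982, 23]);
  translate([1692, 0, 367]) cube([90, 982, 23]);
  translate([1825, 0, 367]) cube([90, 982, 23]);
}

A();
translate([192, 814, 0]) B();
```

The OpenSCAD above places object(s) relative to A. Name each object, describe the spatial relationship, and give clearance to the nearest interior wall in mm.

Clearances: x = 1, y = 623; minimum 1 mm.

A is a house frame. B is a bed frame. The bed frame sits inside the house frame, centred. The clearance to the nearest interior wall is 1 mm.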